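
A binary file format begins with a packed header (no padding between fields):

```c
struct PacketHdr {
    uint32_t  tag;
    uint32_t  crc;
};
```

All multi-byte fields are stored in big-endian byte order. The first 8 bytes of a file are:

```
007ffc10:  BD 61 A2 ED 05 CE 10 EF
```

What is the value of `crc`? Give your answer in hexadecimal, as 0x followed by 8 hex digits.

0x05CE10EF

`crc` follows `tag` (4 bytes), so it starts at byte offset 4 and occupies 4 bytes.
Bytes at offsets 4..7: 05 CE 10 EF.
In big-endian order the high byte comes first in memory.
The bytes are already most-significant first: 0x05CE10EF.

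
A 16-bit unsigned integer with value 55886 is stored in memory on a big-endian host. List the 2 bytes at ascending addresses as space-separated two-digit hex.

55886 in hexadecimal, padded to 16 bits, is 0xDA4E.
Split into bytes (most-significant first): DA 4E.
Big-endian stores the most-significant byte at the lowest address.
So the memory order matches the most-significant-first order: DA 4E.

DA 4E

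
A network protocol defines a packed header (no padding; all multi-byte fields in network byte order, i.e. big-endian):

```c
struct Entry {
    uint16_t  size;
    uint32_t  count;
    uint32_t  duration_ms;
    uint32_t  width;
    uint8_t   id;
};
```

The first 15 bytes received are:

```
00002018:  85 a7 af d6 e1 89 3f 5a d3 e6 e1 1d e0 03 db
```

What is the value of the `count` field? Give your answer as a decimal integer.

`count` follows `size` (2 bytes), so it starts at byte offset 2 and occupies 4 bytes.
Bytes at offsets 2..5: AF D6 E1 89.
Big-endian stores the most-significant byte at the lowest address.
The bytes are already most-significant first: 0xAFD6E189.
0xAFD6E189 = 2950095241.

2950095241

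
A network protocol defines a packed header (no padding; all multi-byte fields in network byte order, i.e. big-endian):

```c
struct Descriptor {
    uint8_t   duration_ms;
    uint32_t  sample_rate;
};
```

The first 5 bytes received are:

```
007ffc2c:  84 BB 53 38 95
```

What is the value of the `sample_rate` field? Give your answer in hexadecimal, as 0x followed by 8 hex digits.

`sample_rate` follows `duration_ms` (1 byte), so it starts at byte offset 1 and occupies 4 bytes.
Bytes at offsets 1..4: BB 53 38 95.
In big-endian order the high byte comes first in memory.
The bytes are already most-significant first: 0xBB533895.

0xBB533895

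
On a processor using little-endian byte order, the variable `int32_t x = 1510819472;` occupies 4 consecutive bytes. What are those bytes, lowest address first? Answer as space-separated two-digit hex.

1510819472 in hexadecimal, padded to 32 bits, is 0x5A0D4690.
Split into bytes (most-significant first): 5A 0D 46 90.
In little-endian order the low byte comes first in memory.
So at ascending addresses the bytes are 90 46 0D 5A.

90 46 0D 5A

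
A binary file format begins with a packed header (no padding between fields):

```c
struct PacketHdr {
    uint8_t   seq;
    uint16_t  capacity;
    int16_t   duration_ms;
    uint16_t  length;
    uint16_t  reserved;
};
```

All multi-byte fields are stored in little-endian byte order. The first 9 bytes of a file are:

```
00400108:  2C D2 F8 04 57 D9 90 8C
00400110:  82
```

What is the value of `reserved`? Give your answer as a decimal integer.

`reserved` follows `seq` (1 B), `capacity` (2 B), `duration_ms` (2 B), `length` (2 B), so it starts at offset 1 + 2 + 2 + 2 = 7 and occupies 2 bytes.
Bytes at offsets 7..8: 8C 82.
Little-endian stores the least-significant byte at the lowest address.
Reassemble most-significant byte first: 82 8C → 0x828C.
0x828C = 33420.

33420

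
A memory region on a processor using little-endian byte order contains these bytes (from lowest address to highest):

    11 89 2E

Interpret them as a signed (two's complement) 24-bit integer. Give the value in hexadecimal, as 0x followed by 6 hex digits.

In little-endian order the low byte comes first in memory.
Reassemble most-significant byte first: 2E 89 11 → 0x2E8911.

0x2E8911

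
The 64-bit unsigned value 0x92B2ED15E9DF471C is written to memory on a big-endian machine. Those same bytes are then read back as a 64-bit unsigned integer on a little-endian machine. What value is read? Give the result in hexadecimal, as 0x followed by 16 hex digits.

0x1C47DFE915EDB292

Stored big-endian, the bytes at ascending addresses are 92 B2 ED 15 E9 DF 47 1C.
Read back as little-endian, the first byte is least significant, giving 0x1C47DFE915EDB292.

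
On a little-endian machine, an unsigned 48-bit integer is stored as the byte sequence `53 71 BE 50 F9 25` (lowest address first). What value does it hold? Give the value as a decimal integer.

41752731742547

Little-endian: lowest address holds the least-significant byte.
Reassemble most-significant byte first: 25 F9 50 BE 71 53 → 0x25F950BE7153.
0x25F950BE7153 = 41752731742547.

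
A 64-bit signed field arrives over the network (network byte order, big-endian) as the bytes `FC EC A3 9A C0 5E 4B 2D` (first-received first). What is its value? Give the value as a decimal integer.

Big-endian: lowest address holds the most-significant byte.
The bytes are already most-significant first: 0xFCECA39AC05E4B2D.
Top bit is set, so as a signed 64-bit value this is 0xFCECA39AC05E4B2D − 2^64 = -221622396600300755.

-221622396600300755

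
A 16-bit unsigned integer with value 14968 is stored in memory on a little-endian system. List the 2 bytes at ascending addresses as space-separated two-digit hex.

78 3A

14968 in hexadecimal, padded to 16 bits, is 0x3A78.
Split into bytes (most-significant first): 3A 78.
Little-endian stores the least-significant byte at the lowest address.
So at ascending addresses the bytes are 78 3A.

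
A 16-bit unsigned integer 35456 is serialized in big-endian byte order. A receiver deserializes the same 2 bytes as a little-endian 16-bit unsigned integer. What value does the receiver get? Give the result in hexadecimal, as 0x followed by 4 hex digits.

35456 in 16-bit hexadecimal is 0x8A80.
Stored big-endian, the bytes at ascending addresses are 8A 80.
Read back as little-endian, the first byte is least significant, giving 0x808A.

0x808A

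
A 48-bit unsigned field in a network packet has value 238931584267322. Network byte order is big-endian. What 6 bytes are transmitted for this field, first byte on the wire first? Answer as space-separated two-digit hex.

D9 4E 98 34 B4 3A

238931584267322 in hexadecimal, padded to 48 bits, is 0xD94E9834B43A.
Split into bytes (most-significant first): D9 4E 98 34 B4 3A.
Big-endian: lowest address holds the most-significant byte.
So the memory order matches the most-significant-first order: D9 4E 98 34 B4 3A.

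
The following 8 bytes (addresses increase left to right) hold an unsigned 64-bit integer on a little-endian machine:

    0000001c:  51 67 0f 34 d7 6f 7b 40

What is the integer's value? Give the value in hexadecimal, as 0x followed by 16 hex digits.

In little-endian order the low byte comes first in memory.
Reassemble most-significant byte first: 40 7B 6F D7 34 0F 67 51 → 0x407B6FD7340F6751.

0x407B6FD7340F6751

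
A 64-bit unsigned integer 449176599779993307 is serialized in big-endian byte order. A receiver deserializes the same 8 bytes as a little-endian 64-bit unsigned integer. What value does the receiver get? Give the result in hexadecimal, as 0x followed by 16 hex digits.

449176599779993307 in 64-bit hexadecimal is 0x063BCBBCD74DE6DB.
Stored big-endian, the bytes at ascending addresses are 06 3B CB BC D7 4D E6 DB.
Read back as little-endian, the first byte is least significant, giving 0xDBE64DD7BCCB3B06.

0xDBE64DD7BCCB3B06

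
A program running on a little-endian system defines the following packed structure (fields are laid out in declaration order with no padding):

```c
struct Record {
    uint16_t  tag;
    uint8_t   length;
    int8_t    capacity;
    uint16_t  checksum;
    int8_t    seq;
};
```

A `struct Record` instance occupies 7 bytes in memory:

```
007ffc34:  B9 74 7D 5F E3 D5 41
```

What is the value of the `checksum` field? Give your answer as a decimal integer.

54755

`checksum` follows `tag` (2 B), `length` (1 B), `capacity` (1 B), so it starts at offset 2 + 1 + 1 = 4 and occupies 2 bytes.
Bytes at offsets 4..5: E3 D5.
Little-endian: lowest address holds the least-significant byte.
Reassemble most-significant byte first: D5 E3 → 0xD5E3.
0xD5E3 = 54755.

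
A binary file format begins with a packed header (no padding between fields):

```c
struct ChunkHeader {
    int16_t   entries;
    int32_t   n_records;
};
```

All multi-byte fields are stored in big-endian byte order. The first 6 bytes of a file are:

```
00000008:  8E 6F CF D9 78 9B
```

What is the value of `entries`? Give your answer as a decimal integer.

-29073

`entries` is the first field, at byte offset 0, occupying 2 bytes.
Bytes at offsets 0..1: 8E 6F.
Big-endian stores the most-significant byte at the lowest address.
The bytes are already most-significant first: 0x8E6F.
Top bit is set, so as a signed 16-bit value this is 0x8E6F − 2^16 = -29073.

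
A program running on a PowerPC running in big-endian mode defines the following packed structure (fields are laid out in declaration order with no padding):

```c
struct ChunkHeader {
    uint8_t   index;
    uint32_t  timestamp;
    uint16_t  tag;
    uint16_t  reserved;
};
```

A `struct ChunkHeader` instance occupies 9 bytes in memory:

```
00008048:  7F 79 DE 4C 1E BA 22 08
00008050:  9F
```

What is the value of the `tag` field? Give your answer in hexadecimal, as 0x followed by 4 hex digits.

`tag` follows `index` (1 B), `timestamp` (4 B), so it starts at offset 1 + 4 = 5 and occupies 2 bytes.
Bytes at offsets 5..6: BA 22.
Big-endian: lowest address holds the most-significant byte.
The bytes are already most-significant first: 0xBA22.

0xBA22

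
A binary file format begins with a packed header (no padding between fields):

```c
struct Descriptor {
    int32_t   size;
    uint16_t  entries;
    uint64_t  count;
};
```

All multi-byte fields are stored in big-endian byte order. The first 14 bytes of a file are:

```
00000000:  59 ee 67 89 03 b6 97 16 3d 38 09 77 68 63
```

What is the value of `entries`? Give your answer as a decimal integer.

950

`entries` follows `size` (4 bytes), so it starts at byte offset 4 and occupies 2 bytes.
Bytes at offsets 4..5: 03 B6.
Big-endian stores the most-significant byte at the lowest address.
The bytes are already most-significant first: 0x03B6.
0x03B6 = 950.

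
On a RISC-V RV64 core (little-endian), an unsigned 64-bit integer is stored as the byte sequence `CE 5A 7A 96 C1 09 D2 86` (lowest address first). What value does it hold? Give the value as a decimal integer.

In little-endian order the low byte comes first in memory.
Reassemble most-significant byte first: 86 D2 09 C1 96 7A 5A CE → 0x86D209C1967A5ACE.
0x86D209C1967A5ACE = 9714838073249520334.

9714838073249520334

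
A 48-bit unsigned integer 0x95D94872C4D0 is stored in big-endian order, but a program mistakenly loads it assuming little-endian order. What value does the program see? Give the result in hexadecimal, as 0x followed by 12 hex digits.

Stored big-endian, the bytes at ascending addresses are 95 D9 48 72 C4 D0.
Read back as little-endian, the first byte is least significant, giving 0xD0C47248D995.

0xD0C47248D995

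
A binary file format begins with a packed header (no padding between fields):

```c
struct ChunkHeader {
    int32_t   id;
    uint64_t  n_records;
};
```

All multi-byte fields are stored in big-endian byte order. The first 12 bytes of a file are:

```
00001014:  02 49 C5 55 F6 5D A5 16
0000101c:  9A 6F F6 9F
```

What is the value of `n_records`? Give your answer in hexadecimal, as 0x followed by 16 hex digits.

0xF65DA5169A6FF69F

`n_records` follows `id` (4 bytes), so it starts at byte offset 4 and occupies 8 bytes.
Bytes at offsets 4..11: F6 5D A5 16 9A 6F F6 9F.
Big-endian stores the most-significant byte at the lowest address.
The bytes are already most-significant first: 0xF65DA5169A6FF69F.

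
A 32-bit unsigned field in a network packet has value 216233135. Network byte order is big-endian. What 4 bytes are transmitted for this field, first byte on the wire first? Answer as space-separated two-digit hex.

216233135 in hexadecimal, padded to 32 bits, is 0x0CE374AF.
Split into bytes (most-significant first): 0C E3 74 AF.
Big-endian stores the most-significant byte at the lowest address.
So the memory order matches the most-significant-first order: 0C E3 74 AF.

0C E3 74 AF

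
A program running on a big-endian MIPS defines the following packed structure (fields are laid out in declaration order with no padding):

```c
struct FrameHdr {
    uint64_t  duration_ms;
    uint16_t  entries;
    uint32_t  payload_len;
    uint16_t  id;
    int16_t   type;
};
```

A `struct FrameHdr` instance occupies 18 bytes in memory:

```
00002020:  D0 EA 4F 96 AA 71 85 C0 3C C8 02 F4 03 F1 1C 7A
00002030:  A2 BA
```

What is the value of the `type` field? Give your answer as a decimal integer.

-23878

`type` follows `duration_ms` (8 B), `entries` (2 B), `payload_len` (4 B), `id` (2 B), so it starts at offset 8 + 2 + 4 + 2 = 16 and occupies 2 bytes.
Bytes at offsets 16..17: A2 BA.
Big-endian stores the most-significant byte at the lowest address.
The bytes are already most-significant first: 0xA2BA.
Top bit is set, so as a signed 16-bit value this is 0xA2BA − 2^16 = -23878.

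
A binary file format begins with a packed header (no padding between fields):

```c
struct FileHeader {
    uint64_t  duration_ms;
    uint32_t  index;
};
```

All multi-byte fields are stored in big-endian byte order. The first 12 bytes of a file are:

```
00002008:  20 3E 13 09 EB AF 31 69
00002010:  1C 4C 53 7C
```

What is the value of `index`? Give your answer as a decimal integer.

`index` follows `duration_ms` (8 bytes), so it starts at byte offset 8 and occupies 4 bytes.
Bytes at offsets 8..11: 1C 4C 53 7C.
Big-endian stores the most-significant byte at the lowest address.
The bytes are already most-significant first: 0x1C4C537C.
0x1C4C537C = 474764156.

474764156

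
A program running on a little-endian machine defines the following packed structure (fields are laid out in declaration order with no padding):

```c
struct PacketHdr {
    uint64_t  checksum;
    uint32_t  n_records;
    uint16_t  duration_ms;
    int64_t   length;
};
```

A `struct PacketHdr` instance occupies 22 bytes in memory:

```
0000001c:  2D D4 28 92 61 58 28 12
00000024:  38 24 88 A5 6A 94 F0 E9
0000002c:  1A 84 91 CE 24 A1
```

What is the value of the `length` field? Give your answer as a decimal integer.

-6835111210059634192

`length` follows `checksum` (8 B), `n_records` (4 B), `duration_ms` (2 B), so it starts at offset 8 + 4 + 2 = 14 and occupies 8 bytes.
Bytes at offsets 14..21: F0 E9 1A 84 91 CE 24 A1.
Little-endian stores the least-significant byte at the lowest address.
Reassemble most-significant byte first: A1 24 CE 91 84 1A E9 F0 → 0xA124CE91841AE9F0.
Top bit is set, so as a signed 64-bit value this is 0xA124CE91841AE9F0 − 2^64 = -6835111210059634192.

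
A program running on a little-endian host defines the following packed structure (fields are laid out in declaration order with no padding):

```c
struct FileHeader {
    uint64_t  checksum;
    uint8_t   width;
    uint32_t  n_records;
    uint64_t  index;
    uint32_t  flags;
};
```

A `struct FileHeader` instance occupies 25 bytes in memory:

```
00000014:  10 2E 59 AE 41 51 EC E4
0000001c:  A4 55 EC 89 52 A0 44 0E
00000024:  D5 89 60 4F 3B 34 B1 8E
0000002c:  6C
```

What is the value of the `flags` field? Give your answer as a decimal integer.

1821290804

`flags` follows `checksum` (8 B), `width` (1 B), `n_records` (4 B), `index` (8 B), so it starts at offset 8 + 1 + 4 + 8 = 21 and occupies 4 bytes.
Bytes at offsets 21..24: 34 B1 8E 6C.
Little-endian: lowest address holds the least-significant byte.
Reassemble most-significant byte first: 6C 8E B1 34 → 0x6C8EB134.
0x6C8EB134 = 1821290804.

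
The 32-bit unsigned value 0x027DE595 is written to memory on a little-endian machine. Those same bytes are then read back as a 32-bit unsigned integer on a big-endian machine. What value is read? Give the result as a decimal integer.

2514844930

Stored little-endian, the bytes at ascending addresses are 95 E5 7D 02.
Read back as big-endian, the last byte is least significant, giving 0x95E57D02.
0x95E57D02 = 2514844930.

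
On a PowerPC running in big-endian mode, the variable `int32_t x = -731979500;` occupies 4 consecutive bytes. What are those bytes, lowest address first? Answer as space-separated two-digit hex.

Two's complement of -731979500 in 32 bits: 731979500 = 0x2BA11EEC; invert → 0xD45EE113; add 1 → 0xD45EE114.
Split into bytes (most-significant first): D4 5E E1 14.
Big-endian stores the most-significant byte at the lowest address.
So the memory order matches the most-significant-first order: D4 5E E1 14.

D4 5E E1 14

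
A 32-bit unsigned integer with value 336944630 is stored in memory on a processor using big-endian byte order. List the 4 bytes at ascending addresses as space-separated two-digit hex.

14 15 5D F6

336944630 in hexadecimal, padded to 32 bits, is 0x14155DF6.
Split into bytes (most-significant first): 14 15 5D F6.
Big-endian stores the most-significant byte at the lowest address.
So the memory order matches the most-significant-first order: 14 15 5D F6.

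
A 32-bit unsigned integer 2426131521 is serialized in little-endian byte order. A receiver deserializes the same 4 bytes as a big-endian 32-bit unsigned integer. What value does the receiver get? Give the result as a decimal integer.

1104452496

2426131521 in 32-bit hexadecimal is 0x909BD441.
Stored little-endian, the bytes at ascending addresses are 41 D4 9B 90.
Read back as big-endian, the last byte is least significant, giving 0x41D49B90.
0x41D49B90 = 1104452496.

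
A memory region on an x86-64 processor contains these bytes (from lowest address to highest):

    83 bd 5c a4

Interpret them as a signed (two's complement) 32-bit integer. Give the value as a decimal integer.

In little-endian order the low byte comes first in memory.
Reassemble most-significant byte first: A4 5C BD 83 → 0xA45CBD83.
Top bit is set, so as a signed 32-bit value this is 0xA45CBD83 − 2^32 = -1537426045.

-1537426045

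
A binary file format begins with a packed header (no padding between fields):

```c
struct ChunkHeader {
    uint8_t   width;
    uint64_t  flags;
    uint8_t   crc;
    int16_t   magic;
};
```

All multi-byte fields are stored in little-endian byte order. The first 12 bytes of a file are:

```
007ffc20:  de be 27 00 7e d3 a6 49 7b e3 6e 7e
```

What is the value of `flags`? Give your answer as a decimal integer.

`flags` follows `width` (1 byte), so it starts at byte offset 1 and occupies 8 bytes.
Bytes at offsets 1..8: BE 27 00 7E D3 A6 49 7B.
Little-endian: lowest address holds the least-significant byte.
Reassemble most-significant byte first: 7B 49 A6 D3 7E 00 27 BE → 0x7B49A6D37E0027BE.
0x7B49A6D37E0027BE = 8883815167247263678.

8883815167247263678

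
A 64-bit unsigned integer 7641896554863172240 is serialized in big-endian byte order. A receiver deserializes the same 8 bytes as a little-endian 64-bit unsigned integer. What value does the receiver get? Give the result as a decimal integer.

7641896554863172240 in 64-bit hexadecimal is 0x6A0D786D9AE69A90.
Stored big-endian, the bytes at ascending addresses are 6A 0D 78 6D 9A E6 9A 90.
Read back as little-endian, the first byte is least significant, giving 0x909AE69A6D780D6A.
0x909AE69A6D780D6A = 10419894238811000170.

10419894238811000170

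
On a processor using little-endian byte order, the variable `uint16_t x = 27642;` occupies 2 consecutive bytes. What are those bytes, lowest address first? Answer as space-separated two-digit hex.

FA 6B

27642 in hexadecimal, padded to 16 bits, is 0x6BFA.
Split into bytes (most-significant first): 6B FA.
Little-endian stores the least-significant byte at the lowest address.
So at ascending addresses the bytes are FA 6B.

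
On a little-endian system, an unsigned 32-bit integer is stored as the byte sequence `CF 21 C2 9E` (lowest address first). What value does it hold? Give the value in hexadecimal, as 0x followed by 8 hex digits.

Little-endian: lowest address holds the least-significant byte.
Reassemble most-significant byte first: 9E C2 21 CF → 0x9EC221CF.

0x9EC221CF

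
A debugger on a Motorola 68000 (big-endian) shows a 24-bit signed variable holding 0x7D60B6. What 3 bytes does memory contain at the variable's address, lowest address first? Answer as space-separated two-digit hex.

Split into bytes (most-significant first): 7D 60 B6.
Big-endian stores the most-significant byte at the lowest address.
So the memory order matches the most-significant-first order: 7D 60 B6.

7D 60 B6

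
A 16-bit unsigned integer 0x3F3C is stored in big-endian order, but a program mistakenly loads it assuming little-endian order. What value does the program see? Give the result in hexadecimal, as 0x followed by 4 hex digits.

0x3C3F

Stored big-endian, the bytes at ascending addresses are 3F 3C.
Read back as little-endian, the first byte is least significant, giving 0x3C3F.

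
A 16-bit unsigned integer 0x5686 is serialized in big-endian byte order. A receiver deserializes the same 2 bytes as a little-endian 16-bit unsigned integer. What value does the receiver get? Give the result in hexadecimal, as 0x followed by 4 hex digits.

0x8656

Stored big-endian, the bytes at ascending addresses are 56 86.
Read back as little-endian, the first byte is least significant, giving 0x8656.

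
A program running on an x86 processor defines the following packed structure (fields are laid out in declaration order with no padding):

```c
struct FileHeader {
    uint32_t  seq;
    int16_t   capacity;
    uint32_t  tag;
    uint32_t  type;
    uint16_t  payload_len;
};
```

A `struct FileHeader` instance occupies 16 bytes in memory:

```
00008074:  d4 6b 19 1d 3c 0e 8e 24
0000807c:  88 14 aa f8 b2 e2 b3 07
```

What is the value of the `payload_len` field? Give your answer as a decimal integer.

1971

`payload_len` follows `seq` (4 B), `capacity` (2 B), `tag` (4 B), `type` (4 B), so it starts at offset 4 + 2 + 4 + 4 = 14 and occupies 2 bytes.
Bytes at offsets 14..15: B3 07.
Little-endian: lowest address holds the least-significant byte.
Reassemble most-significant byte first: 07 B3 → 0x07B3.
0x07B3 = 1971.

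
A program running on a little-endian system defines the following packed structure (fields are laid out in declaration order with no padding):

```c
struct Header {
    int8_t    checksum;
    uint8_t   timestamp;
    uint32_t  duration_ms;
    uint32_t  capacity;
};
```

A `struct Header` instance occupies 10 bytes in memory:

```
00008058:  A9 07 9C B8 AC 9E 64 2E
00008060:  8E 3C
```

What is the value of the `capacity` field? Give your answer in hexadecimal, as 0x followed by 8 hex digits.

`capacity` follows `checksum` (1 B), `timestamp` (1 B), `duration_ms` (4 B), so it starts at offset 1 + 1 + 4 = 6 and occupies 4 bytes.
Bytes at offsets 6..9: 64 2E 8E 3C.
Little-endian stores the least-significant byte at the lowest address.
Reassemble most-significant byte first: 3C 8E 2E 64 → 0x3C8E2E64.

0x3C8E2E64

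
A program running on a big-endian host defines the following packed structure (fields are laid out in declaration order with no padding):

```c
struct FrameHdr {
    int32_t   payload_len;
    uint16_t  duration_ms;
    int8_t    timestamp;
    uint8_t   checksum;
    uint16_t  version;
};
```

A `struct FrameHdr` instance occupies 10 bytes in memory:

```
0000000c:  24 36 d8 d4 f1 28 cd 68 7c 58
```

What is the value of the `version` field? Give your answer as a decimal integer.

31832

`version` follows `payload_len` (4 B), `duration_ms` (2 B), `timestamp` (1 B), `checksum` (1 B), so it starts at offset 4 + 2 + 1 + 1 = 8 and occupies 2 bytes.
Bytes at offsets 8..9: 7C 58.
In big-endian order the high byte comes first in memory.
The bytes are already most-significant first: 0x7C58.
0x7C58 = 31832.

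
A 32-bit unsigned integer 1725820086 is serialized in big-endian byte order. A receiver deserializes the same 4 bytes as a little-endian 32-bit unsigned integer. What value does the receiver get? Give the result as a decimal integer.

1725820086 in 32-bit hexadecimal is 0x66DDECB6.
Stored big-endian, the bytes at ascending addresses are 66 DD EC B6.
Read back as little-endian, the first byte is least significant, giving 0xB6ECDD66.
0xB6ECDD66 = 3068976486.

3068976486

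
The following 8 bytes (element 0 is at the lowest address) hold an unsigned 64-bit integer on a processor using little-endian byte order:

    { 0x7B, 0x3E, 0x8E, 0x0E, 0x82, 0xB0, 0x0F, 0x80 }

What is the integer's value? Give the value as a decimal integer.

In little-endian order the low byte comes first in memory.
Reassemble most-significant byte first: 80 0F B0 82 0E 8E 3E 7B → 0x800FB0820E8E3E7B.
0x800FB0820E8E3E7B = 9227788234141875835.

9227788234141875835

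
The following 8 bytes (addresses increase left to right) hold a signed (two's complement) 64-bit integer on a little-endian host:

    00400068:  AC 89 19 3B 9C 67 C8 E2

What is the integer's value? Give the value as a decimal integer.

In little-endian order the low byte comes first in memory.
Reassemble most-significant byte first: E2 C8 67 9C 3B 19 89 AC → 0xE2C8679C3B1989AC.
Top bit is set, so as a signed 64-bit value this is 0xE2C8679C3B1989AC − 2^64 = -2105318905091618388.

-2105318905091618388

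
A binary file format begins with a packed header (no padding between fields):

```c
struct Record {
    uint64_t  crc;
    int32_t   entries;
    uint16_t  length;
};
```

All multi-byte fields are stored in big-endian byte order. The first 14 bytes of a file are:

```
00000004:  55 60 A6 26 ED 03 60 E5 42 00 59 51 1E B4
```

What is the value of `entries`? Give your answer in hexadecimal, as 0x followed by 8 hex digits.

`entries` follows `crc` (8 bytes), so it starts at byte offset 8 and occupies 4 bytes.
Bytes at offsets 8..11: 42 00 59 51.
In big-endian order the high byte comes first in memory.
The bytes are already most-significant first: 0x42005951.

0x42005951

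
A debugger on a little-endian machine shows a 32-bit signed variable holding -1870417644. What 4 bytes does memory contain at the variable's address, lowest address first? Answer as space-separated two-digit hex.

14 B1 83 90

Two's complement of -1870417644 in 32 bits: 1870417644 = 0x6F7C4EEC; invert → 0x9083B113; add 1 → 0x9083B114.
Split into bytes (most-significant first): 90 83 B1 14.
Little-endian stores the least-significant byte at the lowest address.
So at ascending addresses the bytes are 14 B1 83 90.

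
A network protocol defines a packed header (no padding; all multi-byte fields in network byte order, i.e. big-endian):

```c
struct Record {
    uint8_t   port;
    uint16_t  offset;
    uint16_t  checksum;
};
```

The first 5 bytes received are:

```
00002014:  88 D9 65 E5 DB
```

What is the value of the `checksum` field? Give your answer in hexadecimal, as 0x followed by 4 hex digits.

`checksum` follows `port` (1 B), `offset` (2 B), so it starts at offset 1 + 2 = 3 and occupies 2 bytes.
Bytes at offsets 3..4: E5 DB.
Big-endian: lowest address holds the most-significant byte.
The bytes are already most-significant first: 0xE5DB.

0xE5DB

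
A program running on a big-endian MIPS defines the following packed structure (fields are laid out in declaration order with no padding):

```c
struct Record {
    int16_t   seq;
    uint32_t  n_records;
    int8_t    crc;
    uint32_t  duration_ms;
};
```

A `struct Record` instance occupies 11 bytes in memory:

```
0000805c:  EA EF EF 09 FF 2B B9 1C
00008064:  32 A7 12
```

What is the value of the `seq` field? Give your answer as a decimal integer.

`seq` is the first field, at byte offset 0, occupying 2 bytes.
Bytes at offsets 0..1: EA EF.
Big-endian: lowest address holds the most-significant byte.
The bytes are already most-significant first: 0xEAEF.
Top bit is set, so as a signed 16-bit value this is 0xEAEF − 2^16 = -5393.

-5393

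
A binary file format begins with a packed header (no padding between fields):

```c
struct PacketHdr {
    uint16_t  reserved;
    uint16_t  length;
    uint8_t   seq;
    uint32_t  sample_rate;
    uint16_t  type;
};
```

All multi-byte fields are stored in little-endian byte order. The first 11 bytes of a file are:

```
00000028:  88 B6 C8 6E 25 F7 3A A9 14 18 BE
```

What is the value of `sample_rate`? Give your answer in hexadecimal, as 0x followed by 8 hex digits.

0x14A93AF7

`sample_rate` follows `reserved` (2 B), `length` (2 B), `seq` (1 B), so it starts at offset 2 + 2 + 1 = 5 and occupies 4 bytes.
Bytes at offsets 5..8: F7 3A A9 14.
Little-endian: lowest address holds the least-significant byte.
Reassemble most-significant byte first: 14 A9 3A F7 → 0x14A93AF7.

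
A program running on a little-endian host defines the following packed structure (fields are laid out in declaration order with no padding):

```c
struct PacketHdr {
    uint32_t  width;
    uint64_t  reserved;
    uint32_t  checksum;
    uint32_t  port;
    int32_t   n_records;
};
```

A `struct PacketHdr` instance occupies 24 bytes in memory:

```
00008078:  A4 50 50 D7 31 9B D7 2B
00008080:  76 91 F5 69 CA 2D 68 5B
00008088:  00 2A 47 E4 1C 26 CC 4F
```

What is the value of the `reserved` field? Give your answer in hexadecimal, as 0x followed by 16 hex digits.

0x69F591762BD79B31

`reserved` follows `width` (4 bytes), so it starts at byte offset 4 and occupies 8 bytes.
Bytes at offsets 4..11: 31 9B D7 2B 76 91 F5 69.
Little-endian: lowest address holds the least-significant byte.
Reassemble most-significant byte first: 69 F5 91 76 2B D7 9B 31 → 0x69F591762BD79B31.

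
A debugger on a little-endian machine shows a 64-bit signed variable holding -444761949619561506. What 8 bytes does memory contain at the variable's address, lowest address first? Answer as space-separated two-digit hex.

DE DB 50 FF 5C E3 D3 F9

Two's complement of -444761949619561506 in 64 bits: 444761949619561506 = 0x062C1CA300AF2422; invert → 0xF9D3E35CFF50DBDD; add 1 → 0xF9D3E35CFF50DBDE.
Split into bytes (most-significant first): F9 D3 E3 5C FF 50 DB DE.
Little-endian: lowest address holds the least-significant byte.
So at ascending addresses the bytes are DE DB 50 FF 5C E3 D3 F9.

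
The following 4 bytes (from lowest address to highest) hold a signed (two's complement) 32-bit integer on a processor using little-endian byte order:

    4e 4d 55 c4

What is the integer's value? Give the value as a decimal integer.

-1001042610

Little-endian stores the least-significant byte at the lowest address.
Reassemble most-significant byte first: C4 55 4D 4E → 0xC4554D4E.
Top bit is set, so as a signed 32-bit value this is 0xC4554D4E − 2^32 = -1001042610.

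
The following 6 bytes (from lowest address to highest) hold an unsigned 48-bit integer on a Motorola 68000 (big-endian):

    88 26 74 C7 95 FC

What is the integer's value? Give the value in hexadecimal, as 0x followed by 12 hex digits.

0x882674C795FC

In big-endian order the high byte comes first in memory.
The bytes are already most-significant first: 0x882674C795FC.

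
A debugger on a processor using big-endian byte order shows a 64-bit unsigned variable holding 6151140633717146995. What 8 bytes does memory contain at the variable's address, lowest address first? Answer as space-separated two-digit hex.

6151140633717146995 in hexadecimal, padded to 64 bits, is 0x555D3DD0F42E8573.
Split into bytes (most-significant first): 55 5D 3D D0 F4 2E 85 73.
Big-endian: lowest address holds the most-significant byte.
So the memory order matches the most-significant-first order: 55 5D 3D D0 F4 2E 85 73.

55 5D 3D D0 F4 2E 85 73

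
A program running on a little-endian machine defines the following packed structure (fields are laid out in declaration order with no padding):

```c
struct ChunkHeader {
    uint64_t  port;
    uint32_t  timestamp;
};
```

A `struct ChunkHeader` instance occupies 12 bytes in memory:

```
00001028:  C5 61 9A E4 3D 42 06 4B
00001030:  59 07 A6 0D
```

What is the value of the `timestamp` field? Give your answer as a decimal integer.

`timestamp` follows `port` (8 bytes), so it starts at byte offset 8 and occupies 4 bytes.
Bytes at offsets 8..11: 59 07 A6 0D.
Little-endian stores the least-significant byte at the lowest address.
Reassemble most-significant byte first: 0D A6 07 59 → 0x0DA60759.
0x0DA60759 = 228984665.

228984665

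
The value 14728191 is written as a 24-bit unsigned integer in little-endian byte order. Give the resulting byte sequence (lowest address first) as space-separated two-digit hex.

FF BB E0

14728191 in hexadecimal, padded to 24 bits, is 0xE0BBFF.
Split into bytes (most-significant first): E0 BB FF.
Little-endian stores the least-significant byte at the lowest address.
So at ascending addresses the bytes are FF BB E0.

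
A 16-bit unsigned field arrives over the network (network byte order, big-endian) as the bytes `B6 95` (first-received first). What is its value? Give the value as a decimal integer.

Big-endian: lowest address holds the most-significant byte.
The bytes are already most-significant first: 0xB695.
0xB695 = 46741.

46741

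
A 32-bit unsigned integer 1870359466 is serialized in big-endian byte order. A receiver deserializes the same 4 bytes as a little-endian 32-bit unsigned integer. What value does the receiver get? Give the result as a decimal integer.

1870359466 in 32-bit hexadecimal is 0x6F7B6BAA.
Stored big-endian, the bytes at ascending addresses are 6F 7B 6B AA.
Read back as little-endian, the first byte is least significant, giving 0xAA6B7B6F.
0xAA6B7B6F = 2859170671.

2859170671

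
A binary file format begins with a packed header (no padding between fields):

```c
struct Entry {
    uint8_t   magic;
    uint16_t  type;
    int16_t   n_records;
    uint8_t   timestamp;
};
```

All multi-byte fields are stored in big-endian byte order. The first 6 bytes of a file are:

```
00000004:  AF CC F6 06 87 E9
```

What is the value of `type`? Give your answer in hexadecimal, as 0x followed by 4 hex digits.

`type` follows `magic` (1 byte), so it starts at byte offset 1 and occupies 2 bytes.
Bytes at offsets 1..2: CC F6.
Big-endian stores the most-significant byte at the lowest address.
The bytes are already most-significant first: 0xCCF6.

0xCCF6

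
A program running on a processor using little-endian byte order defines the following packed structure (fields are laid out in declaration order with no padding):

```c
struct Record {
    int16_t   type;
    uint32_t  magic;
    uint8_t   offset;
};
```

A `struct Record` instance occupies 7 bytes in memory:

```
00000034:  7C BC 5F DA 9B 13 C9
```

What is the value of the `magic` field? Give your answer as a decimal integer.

`magic` follows `type` (2 bytes), so it starts at byte offset 2 and occupies 4 bytes.
Bytes at offsets 2..5: 5F DA 9B 13.
In little-endian order the low byte comes first in memory.
Reassemble most-significant byte first: 13 9B DA 5F → 0x139BDA5F.
0x139BDA5F = 328981087.

328981087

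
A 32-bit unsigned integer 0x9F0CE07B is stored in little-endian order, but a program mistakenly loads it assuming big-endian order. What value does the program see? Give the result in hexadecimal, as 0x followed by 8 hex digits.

0x7BE00C9F

Stored little-endian, the bytes at ascending addresses are 7B E0 0C 9F.
Read back as big-endian, the last byte is least significant, giving 0x7BE00C9F.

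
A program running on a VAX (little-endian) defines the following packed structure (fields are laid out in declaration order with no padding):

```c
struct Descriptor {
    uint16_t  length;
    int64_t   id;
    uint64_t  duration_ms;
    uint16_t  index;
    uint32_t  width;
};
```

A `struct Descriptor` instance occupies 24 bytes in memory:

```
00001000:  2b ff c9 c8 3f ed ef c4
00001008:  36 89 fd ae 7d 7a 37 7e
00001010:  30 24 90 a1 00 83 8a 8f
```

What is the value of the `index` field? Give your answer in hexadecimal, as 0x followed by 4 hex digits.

`index` follows `length` (2 B), `id` (8 B), `duration_ms` (8 B), so it starts at offset 2 + 8 + 8 = 18 and occupies 2 bytes.
Bytes at offsets 18..19: 90 A1.
Little-endian stores the least-significant byte at the lowest address.
Reassemble most-significant byte first: A1 90 → 0xA190.

0xA190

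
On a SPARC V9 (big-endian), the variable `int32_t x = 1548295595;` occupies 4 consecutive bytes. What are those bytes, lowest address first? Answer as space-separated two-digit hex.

1548295595 in hexadecimal, padded to 32 bits, is 0x5C491DAB.
Split into bytes (most-significant first): 5C 49 1D AB.
In big-endian order the high byte comes first in memory.
So the memory order matches the most-significant-first order: 5C 49 1D AB.

5C 49 1D AB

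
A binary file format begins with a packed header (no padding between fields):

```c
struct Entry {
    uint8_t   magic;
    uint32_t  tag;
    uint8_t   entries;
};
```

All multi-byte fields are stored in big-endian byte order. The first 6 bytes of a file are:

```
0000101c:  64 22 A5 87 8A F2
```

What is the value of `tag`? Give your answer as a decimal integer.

581273482

`tag` follows `magic` (1 byte), so it starts at byte offset 1 and occupies 4 bytes.
Bytes at offsets 1..4: 22 A5 87 8A.
Big-endian stores the most-significant byte at the lowest address.
The bytes are already most-significant first: 0x22A5878A.
0x22A5878A = 581273482.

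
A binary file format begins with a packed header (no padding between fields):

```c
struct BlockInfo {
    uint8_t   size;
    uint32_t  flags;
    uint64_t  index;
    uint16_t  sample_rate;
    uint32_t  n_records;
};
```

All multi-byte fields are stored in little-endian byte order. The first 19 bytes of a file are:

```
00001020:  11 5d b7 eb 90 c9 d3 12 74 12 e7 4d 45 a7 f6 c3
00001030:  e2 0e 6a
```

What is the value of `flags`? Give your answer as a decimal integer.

`flags` follows `size` (1 byte), so it starts at byte offset 1 and occupies 4 bytes.
Bytes at offsets 1..4: 5D B7 EB 90.
Little-endian: lowest address holds the least-significant byte.
Reassemble most-significant byte first: 90 EB B7 5D → 0x90EBB75D.
0x90EBB75D = 2431367005.

2431367005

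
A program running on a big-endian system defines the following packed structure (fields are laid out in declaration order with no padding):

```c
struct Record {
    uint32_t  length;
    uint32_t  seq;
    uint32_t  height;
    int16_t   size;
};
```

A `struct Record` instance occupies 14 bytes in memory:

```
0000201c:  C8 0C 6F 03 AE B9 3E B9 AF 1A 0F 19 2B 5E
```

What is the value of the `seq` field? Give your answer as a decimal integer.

`seq` follows `length` (4 bytes), so it starts at byte offset 4 and occupies 4 bytes.
Bytes at offsets 4..7: AE B9 3E B9.
In big-endian order the high byte comes first in memory.
The bytes are already most-significant first: 0xAEB93EB9.
0xAEB93EB9 = 2931375801.

2931375801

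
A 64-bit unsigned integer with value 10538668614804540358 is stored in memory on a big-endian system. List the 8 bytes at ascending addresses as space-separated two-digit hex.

92 40 DF 44 D6 FB 8B C6

10538668614804540358 in hexadecimal, padded to 64 bits, is 0x9240DF44D6FB8BC6.
Split into bytes (most-significant first): 92 40 DF 44 D6 FB 8B C6.
Big-endian: lowest address holds the most-significant byte.
So the memory order matches the most-significant-first order: 92 40 DF 44 D6 FB 8B C6.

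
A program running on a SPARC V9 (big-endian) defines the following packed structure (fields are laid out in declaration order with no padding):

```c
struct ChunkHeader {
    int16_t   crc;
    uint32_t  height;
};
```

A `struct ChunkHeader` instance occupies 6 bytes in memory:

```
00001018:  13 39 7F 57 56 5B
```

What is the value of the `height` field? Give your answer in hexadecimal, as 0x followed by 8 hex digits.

`height` follows `crc` (2 bytes), so it starts at byte offset 2 and occupies 4 bytes.
Bytes at offsets 2..5: 7F 57 56 5B.
In big-endian order the high byte comes first in memory.
The bytes are already most-significant first: 0x7F57565B.

0x7F57565B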